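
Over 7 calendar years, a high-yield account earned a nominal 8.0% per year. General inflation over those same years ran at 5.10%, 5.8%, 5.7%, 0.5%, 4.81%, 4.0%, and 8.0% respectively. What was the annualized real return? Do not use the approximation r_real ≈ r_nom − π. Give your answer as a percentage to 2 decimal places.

Cumulative inflation factor: 1.0510 × 1.058 × 1.057 × 1.005 × 1.0481 × 1.040 × 1.080 ≈ 1.39056.
Nominal growth factor: 1.71382. Real growth factor = 1.71382 / 1.39056 ≈ 1.23247.
Annualized: 1.23247^(1/7) − 1 ≈ 0.03031.

3.03%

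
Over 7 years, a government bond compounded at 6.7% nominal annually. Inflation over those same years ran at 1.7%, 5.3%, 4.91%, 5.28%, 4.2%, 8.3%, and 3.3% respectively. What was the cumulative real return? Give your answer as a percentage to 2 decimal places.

Cumulative inflation factor: 1.017 × 1.053 × 1.0491 × 1.0528 × 1.042 × 1.083 × 1.033 ≈ 1.37882.
Nominal growth factor: 1.57453. Real growth factor = 1.57453 / 1.37882 ≈ 1.14194.
Total real return ≈ 14.1938%.

14.19%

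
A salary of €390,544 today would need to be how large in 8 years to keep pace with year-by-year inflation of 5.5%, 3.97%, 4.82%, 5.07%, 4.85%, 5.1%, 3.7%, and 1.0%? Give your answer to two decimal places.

Cumulative price-level factor: 1.055 × 1.0397 × 1.0482 × 1.0507 × 1.0485 × 1.051 × 1.037 × 1.010 ≈ 1.3942950073.
Multiplying €390,544 by the price-level factor gives the future nominal sum.

€544,533.55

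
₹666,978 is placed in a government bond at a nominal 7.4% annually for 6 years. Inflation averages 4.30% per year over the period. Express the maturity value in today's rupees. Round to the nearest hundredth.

Nominal value at maturity: ₹666,978 × (1 + 7.4%)^6 ≈ ₹1,023,616.31.
Price-level factor over 6 years: (1 + 4.30%)^6 ≈ 1.2873773104.
Dividing the nominal maturity value by the price-level factor gives the value in today's money.

₹795,117.56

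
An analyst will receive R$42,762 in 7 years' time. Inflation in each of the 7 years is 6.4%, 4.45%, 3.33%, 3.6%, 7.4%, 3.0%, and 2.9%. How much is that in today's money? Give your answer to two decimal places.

Price-level factor over 7 years: 1.064 × 1.0445 × 1.0333 × 1.036 × 1.074 × 1.030 × 1.029 ≈ 1.3542322061.
Purchasing power today: R$42,762 divided by that factor.

R$31,576.56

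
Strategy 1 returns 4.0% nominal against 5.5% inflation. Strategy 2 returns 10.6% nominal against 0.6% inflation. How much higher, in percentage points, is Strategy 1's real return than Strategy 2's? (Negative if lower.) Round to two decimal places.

-11.36

Strategy 1 real return: 1.040/1.055 − 1 = -1.422%.
Strategy 2 real return: 1.106/1.006 − 1 = 9.940%.
Difference: -1.422 − 9.940 = -11.362 pp.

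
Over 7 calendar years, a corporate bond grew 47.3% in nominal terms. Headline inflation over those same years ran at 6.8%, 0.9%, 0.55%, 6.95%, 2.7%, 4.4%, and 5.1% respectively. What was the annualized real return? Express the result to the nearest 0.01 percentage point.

1.74%

Cumulative inflation factor: 1.068 × 1.009 × 1.0055 × 1.0695 × 1.027 × 1.044 × 1.051 ≈ 1.30587.
Nominal growth factor: 1.47300. Real growth factor = 1.47300 / 1.30587 ≈ 1.12799.
Annualized: 1.12799^(1/7) − 1 ≈ 0.01735.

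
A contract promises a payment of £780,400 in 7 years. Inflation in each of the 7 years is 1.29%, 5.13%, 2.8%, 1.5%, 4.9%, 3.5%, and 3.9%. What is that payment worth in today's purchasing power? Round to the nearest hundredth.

£622,634.93

Price-level factor over 7 years: 1.0129 × 1.0513 × 1.028 × 1.015 × 1.049 × 1.035 × 1.039 ≈ 1.2533829367.
Purchasing power today: £780,400 divided by that factor.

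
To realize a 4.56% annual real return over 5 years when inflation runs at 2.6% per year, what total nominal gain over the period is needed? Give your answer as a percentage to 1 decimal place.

42.1%

Required annual nominal rate: (1+4.56%)(1+2.6%) − 1 = 7.27856%.
Cumulative over 5 years: (1 + 0.0727856)^5 − 1 ≈ 0.42090.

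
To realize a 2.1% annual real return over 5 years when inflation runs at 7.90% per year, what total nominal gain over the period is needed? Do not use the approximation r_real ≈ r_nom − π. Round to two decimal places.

Required annual nominal rate: (1+2.1%)(1+7.90%) − 1 = 10.1659%.
Cumulative over 5 years: (1 + 0.101659)^5 − 1 ≈ 0.62269.

62.27%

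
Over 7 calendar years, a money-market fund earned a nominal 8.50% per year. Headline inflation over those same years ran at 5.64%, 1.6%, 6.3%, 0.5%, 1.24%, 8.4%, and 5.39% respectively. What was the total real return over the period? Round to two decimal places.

Cumulative inflation factor: 1.0564 × 1.016 × 1.063 × 1.005 × 1.0124 × 1.084 × 1.0539 ≈ 1.32618.
Nominal growth factor: 1.77014. Real growth factor = 1.77014 / 1.32618 ≈ 1.33477.
Total real return ≈ 33.4768%.

33.48%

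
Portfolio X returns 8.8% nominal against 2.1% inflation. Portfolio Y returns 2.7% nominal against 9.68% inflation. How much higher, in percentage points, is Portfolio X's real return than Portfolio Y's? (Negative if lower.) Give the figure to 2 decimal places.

Portfolio X real return: 1.088/1.021 − 1 = 6.562%.
Portfolio Y real return: 1.027/1.0968 − 1 = -6.364%.
Difference: 6.562 − (-6.364) = 12.926 pp.

12.93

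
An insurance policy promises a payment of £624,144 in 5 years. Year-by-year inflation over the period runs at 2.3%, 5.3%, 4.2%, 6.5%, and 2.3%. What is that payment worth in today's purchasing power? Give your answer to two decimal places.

Price-level factor over 5 years: 1.023 × 1.053 × 1.042 × 1.065 × 1.023 ≈ 1.2229169524.
Purchasing power today: £624,144 divided by that factor.

£510,373.17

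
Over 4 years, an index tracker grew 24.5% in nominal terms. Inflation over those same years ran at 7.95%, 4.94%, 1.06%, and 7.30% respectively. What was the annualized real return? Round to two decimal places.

0.34%

Cumulative inflation factor: 1.0795 × 1.0494 × 1.0106 × 1.0730 ≈ 1.22841.
Nominal growth factor: 1.24500. Real growth factor = 1.24500 / 1.22841 ≈ 1.01351.
Annualized: 1.01351^(1/4) − 1 ≈ 0.00336.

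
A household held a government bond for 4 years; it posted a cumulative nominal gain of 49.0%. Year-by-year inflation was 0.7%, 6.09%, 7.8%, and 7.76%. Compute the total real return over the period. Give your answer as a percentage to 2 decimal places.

20.06%

Cumulative inflation factor: 1.007 × 1.0609 × 1.078 × 1.0776 ≈ 1.24102.
Nominal growth factor: 1.49000. Real growth factor = 1.49000 / 1.24102 ≈ 1.20062.
Total real return ≈ 20.0621%.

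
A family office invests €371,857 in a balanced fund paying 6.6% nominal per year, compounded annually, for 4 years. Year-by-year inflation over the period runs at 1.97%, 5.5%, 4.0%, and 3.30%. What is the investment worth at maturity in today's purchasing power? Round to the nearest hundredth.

€415,476.29

Nominal value at maturity: €371,857 × (1 + 6.6%)^4 ≈ €480,180.79.
Price-level factor over 4 years: 1.0197 × 1.055 × 1.040 × 1.0330 ≈ 1.1557357297.
The maturity value deflated by that factor is the answer in today's purchasing power.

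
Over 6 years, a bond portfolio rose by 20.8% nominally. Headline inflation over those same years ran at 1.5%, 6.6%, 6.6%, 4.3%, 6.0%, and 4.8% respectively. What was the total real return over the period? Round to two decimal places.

Cumulative inflation factor: 1.015 × 1.066 × 1.066 × 1.043 × 1.060 × 1.048 ≈ 1.33639.
Nominal growth factor: 1.20800. Real growth factor = 1.20800 / 1.33639 ≈ 0.90393.
Total real return ≈ -9.6070%.

-9.61%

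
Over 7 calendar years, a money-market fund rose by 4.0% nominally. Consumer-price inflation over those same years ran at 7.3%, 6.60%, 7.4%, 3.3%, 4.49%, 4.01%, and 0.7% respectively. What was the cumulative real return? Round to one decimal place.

-25.1%

Cumulative inflation factor: 1.073 × 1.0660 × 1.074 × 1.033 × 1.0449 × 1.0401 × 1.007 ≈ 1.38880.
Nominal growth factor: 1.04000. Real growth factor = 1.04000 / 1.38880 ≈ 0.74885.
Total real return ≈ -25.1154%.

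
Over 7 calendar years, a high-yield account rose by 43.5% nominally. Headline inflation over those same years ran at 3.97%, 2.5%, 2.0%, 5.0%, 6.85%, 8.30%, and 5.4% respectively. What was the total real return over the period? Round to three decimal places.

3.083%

Cumulative inflation factor: 1.0397 × 1.025 × 1.020 × 1.050 × 1.0685 × 1.0830 × 1.054 ≈ 1.39208.
Nominal growth factor: 1.43500. Real growth factor = 1.43500 / 1.39208 ≈ 1.03083.
Total real return ≈ 3.0830%.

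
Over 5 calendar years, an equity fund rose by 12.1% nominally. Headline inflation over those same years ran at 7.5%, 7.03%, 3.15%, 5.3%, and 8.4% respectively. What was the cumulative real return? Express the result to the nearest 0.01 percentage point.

Cumulative inflation factor: 1.075 × 1.0703 × 1.0315 × 1.053 × 1.084 ≈ 1.35469.
Nominal growth factor: 1.12100. Real growth factor = 1.12100 / 1.35469 ≈ 0.82749.
Total real return ≈ -17.2506%.

-17.25%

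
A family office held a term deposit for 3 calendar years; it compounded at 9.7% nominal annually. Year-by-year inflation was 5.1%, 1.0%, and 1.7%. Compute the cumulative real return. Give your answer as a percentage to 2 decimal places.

Cumulative inflation factor: 1.051 × 1.010 × 1.017 ≈ 1.07956.
Nominal growth factor: 1.32014. Real growth factor = 1.32014 / 1.07956 ≈ 1.22285.
Total real return ≈ 22.2855%.

22.29%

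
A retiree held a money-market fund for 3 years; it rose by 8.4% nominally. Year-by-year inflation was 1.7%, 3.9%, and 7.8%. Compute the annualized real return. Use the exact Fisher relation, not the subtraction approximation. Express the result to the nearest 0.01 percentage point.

-1.64%

Cumulative inflation factor: 1.017 × 1.039 × 1.078 ≈ 1.13908.
Nominal growth factor: 1.08400. Real growth factor = 1.08400 / 1.13908 ≈ 0.95164.
Annualized: 0.95164^(1/3) − 1 ≈ -0.01639.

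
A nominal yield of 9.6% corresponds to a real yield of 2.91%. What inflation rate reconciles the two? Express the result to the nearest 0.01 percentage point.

6.50%

From (1+r_nom) = (1+r_real)(1+π), we get 1+π = (1 + 9.6%)/(1 + 2.91%) = 1.096/1.0291 ≈ 1.06501.
So π ≈ 6.5008%.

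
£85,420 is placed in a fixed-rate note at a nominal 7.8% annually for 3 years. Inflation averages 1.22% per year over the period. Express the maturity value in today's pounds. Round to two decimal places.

£103,185.07

Nominal value at maturity: £85,420 × (1 + 7.8%)^3 ≈ £107,007.90.
Price-level factor over 3 years: (1 + 1.22%)^3 ≈ 1.0370483358.
Dividing the nominal maturity value by the price-level factor gives the value in today's money.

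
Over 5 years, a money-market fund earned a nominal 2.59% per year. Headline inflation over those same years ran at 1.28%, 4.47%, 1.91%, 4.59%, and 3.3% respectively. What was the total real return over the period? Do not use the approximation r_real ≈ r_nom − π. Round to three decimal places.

Cumulative inflation factor: 1.0128 × 1.0447 × 1.0191 × 1.0459 × 1.033 ≈ 1.16499.
Nominal growth factor: 1.13638. Real growth factor = 1.13638 / 1.16499 ≈ 0.97544.
Total real return ≈ -2.4555%.

-2.456%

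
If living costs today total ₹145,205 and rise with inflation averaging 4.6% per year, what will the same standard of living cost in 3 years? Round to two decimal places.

Cumulative price-level factor: (1+4.6%)^3 = 1.144445336.
Multiplying ₹145,205 by the price-level factor gives the future nominal sum.

₹166,179.19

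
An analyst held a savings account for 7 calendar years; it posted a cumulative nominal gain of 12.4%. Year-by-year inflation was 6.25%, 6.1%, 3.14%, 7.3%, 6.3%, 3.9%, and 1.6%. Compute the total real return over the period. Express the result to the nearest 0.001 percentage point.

-19.712%

Cumulative inflation factor: 1.0625 × 1.061 × 1.0314 × 1.073 × 1.063 × 1.039 × 1.016 ≈ 1.39995.
Nominal growth factor: 1.12400. Real growth factor = 1.12400 / 1.39995 ≈ 0.80288.
Total real return ≈ -19.7116%.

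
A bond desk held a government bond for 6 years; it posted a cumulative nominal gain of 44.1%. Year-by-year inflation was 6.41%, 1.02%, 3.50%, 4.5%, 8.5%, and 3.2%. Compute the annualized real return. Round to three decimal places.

Cumulative inflation factor: 1.0641 × 1.0102 × 1.0350 × 1.045 × 1.085 × 1.032 ≈ 1.30183.
Nominal growth factor: 1.44100. Real growth factor = 1.44100 / 1.30183 ≈ 1.10690.
Annualized: 1.10690^(1/6) − 1 ≈ 0.01707.

1.707%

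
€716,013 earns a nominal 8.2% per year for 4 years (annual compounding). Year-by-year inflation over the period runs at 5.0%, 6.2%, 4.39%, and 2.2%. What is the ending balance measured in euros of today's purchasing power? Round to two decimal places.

Nominal value at maturity: €716,013 × (1 + 8.2%)^4 ≈ €981,363.61.
Price-level factor over 4 years: 1.050 × 1.062 × 1.0439 × 1.022 ≈ 1.1896620536.
Dividing the nominal maturity value by the price-level factor gives the value in today's money.

€824,909.57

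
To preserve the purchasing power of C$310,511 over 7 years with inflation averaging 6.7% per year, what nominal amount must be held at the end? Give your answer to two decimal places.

C$488,908.88

Cumulative price-level factor: (1+6.7%)^7 ≈ 1.5745299861.
Multiplying C$310,511 by the price-level factor gives the future nominal sum.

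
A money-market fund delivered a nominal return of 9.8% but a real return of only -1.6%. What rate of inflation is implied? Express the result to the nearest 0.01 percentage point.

From (1+r_nom) = (1+r_real)(1+π), we get 1+π = (1 + 9.8%)/(1 − 1.6%) = 1.098/0.984 ≈ 1.11585.
So π ≈ 11.5854%.

11.59%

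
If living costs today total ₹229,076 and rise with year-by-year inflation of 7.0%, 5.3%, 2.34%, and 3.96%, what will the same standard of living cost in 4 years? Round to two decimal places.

₹274,601.83

Cumulative price-level factor: 1.070 × 1.053 × 1.0234 × 1.0396 ≈ 1.1987367846.
Multiplying ₹229,076 by the price-level factor gives the future nominal sum.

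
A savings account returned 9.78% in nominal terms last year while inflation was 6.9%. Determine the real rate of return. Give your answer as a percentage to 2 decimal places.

2.69%

Real return via the Fisher equation: (1 + 9.78%)/(1 + 6.9%) − 1 = 1.0978/1.069 − 1 ≈ 0.02694.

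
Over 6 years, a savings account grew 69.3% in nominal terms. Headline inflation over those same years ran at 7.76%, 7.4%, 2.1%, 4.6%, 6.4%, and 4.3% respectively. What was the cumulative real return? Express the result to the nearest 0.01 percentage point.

23.43%

Cumulative inflation factor: 1.0776 × 1.074 × 1.021 × 1.046 × 1.064 × 1.043 ≈ 1.37166.
Nominal growth factor: 1.69300. Real growth factor = 1.69300 / 1.37166 ≈ 1.23427.
Total real return ≈ 23.4274%.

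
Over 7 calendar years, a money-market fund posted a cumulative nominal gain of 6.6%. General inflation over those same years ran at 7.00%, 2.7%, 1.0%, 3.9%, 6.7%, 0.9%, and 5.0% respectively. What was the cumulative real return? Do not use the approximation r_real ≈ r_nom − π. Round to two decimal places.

Cumulative inflation factor: 1.0700 × 1.027 × 1.010 × 1.039 × 1.067 × 1.009 × 1.050 ≈ 1.30358.
Nominal growth factor: 1.06600. Real growth factor = 1.06600 / 1.30358 ≈ 0.81775.
Total real return ≈ -18.2249%.

-18.22%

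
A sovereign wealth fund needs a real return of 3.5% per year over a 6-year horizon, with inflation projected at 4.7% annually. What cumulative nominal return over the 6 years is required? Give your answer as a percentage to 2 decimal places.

Required annual nominal rate: (1+3.5%)(1+4.7%) − 1 = 8.3645%.
Cumulative over 6 years: (1 + 0.083645)^6 − 1 ≈ 0.61928.

61.93%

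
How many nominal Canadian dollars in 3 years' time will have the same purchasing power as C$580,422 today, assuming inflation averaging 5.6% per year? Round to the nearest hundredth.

C$683,495.44

Cumulative price-level factor: (1+5.6%)^3 = 1.177583616.
The nominal amount required is C$580,422 scaled up by that factor.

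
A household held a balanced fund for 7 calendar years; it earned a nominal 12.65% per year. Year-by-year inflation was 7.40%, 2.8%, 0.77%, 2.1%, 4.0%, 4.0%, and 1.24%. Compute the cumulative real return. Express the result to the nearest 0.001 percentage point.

Cumulative inflation factor: 1.0740 × 1.028 × 1.0077 × 1.021 × 1.040 × 1.040 × 1.0124 ≈ 1.24386.
Nominal growth factor: 2.30207. Real growth factor = 2.30207 / 1.24386 ≈ 1.85074.
Total real return ≈ 85.0739%.

85.074%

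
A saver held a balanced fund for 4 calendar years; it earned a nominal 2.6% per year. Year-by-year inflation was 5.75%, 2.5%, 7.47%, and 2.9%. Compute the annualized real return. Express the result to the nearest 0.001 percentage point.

Cumulative inflation factor: 1.0575 × 1.025 × 1.0747 × 1.029 ≈ 1.19869.
Nominal growth factor: 1.10813. Real growth factor = 1.10813 / 1.19869 ≈ 0.92445.
Annualized: 0.92445^(1/4) − 1 ≈ -0.01945.

-1.945%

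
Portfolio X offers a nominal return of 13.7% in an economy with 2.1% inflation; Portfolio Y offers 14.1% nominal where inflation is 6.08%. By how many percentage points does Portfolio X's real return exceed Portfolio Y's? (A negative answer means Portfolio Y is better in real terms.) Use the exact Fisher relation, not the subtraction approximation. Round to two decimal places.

3.80

Portfolio X real return: 1.137/1.021 − 1 = 11.361%.
Portfolio Y real return: 1.141/1.0608 − 1 = 7.560%.
Difference: 11.361 − 7.560 = 3.801 pp.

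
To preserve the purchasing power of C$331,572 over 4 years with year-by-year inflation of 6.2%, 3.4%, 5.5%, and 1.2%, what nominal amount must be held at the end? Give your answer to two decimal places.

Cumulative price-level factor: 1.062 × 1.034 × 1.055 × 1.012 ≈ 1.1724059873.
The nominal amount required is C$331,572 scaled up by that factor.

C$388,737.00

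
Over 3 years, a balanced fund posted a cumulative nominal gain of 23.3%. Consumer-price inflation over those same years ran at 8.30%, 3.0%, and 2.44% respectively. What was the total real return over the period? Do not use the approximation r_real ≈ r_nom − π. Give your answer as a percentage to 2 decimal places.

Cumulative inflation factor: 1.0830 × 1.030 × 1.0244 ≈ 1.14271.
Nominal growth factor: 1.23300. Real growth factor = 1.23300 / 1.14271 ≈ 1.07902.
Total real return ≈ 7.9016%.

7.90%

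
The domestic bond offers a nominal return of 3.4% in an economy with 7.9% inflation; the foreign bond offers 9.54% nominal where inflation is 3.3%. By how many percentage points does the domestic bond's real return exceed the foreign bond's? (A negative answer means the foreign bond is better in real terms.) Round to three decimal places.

The domestic bond real return: 1.034/1.079 − 1 = -4.1705%.
The foreign bond real return: 1.0954/1.033 − 1 = 6.0407%.
Difference: -4.1705 − 6.0407 = -10.2112 pp.

-10.211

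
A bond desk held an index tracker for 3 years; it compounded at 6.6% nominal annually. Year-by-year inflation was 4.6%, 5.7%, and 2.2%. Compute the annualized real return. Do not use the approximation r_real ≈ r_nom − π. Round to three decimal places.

2.346%

Cumulative inflation factor: 1.046 × 1.057 × 1.022 ≈ 1.12995.
Nominal growth factor: 1.21136. Real growth factor = 1.21136 / 1.12995 ≈ 1.07205.
Annualized: 1.07205^(1/3) − 1 ≈ 0.02346.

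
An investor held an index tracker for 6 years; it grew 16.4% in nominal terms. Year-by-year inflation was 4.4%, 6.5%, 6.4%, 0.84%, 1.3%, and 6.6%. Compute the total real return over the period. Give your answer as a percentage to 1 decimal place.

-9.6%

Cumulative inflation factor: 1.044 × 1.065 × 1.064 × 1.0084 × 1.013 × 1.066 ≈ 1.28822.
Nominal growth factor: 1.16400. Real growth factor = 1.16400 / 1.28822 ≈ 0.90357.
Total real return ≈ -9.6430%.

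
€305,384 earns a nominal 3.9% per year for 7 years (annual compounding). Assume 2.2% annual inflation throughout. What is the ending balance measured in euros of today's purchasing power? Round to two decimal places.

€342,766.87

Nominal value at maturity: €305,384 × (1 + 3.9%)^7 ≈ €399,167.44.
Price-level factor over 7 years: (1 + 2.2%)^7 ≈ 1.1645449880.
Dividing the nominal maturity value by the price-level factor gives the value in today's money.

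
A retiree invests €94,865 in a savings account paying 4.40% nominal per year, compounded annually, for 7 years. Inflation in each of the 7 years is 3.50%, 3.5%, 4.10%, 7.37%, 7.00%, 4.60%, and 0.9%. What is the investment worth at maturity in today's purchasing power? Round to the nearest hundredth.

€94,839.33

Nominal value at maturity: €94,865 × (1 + 4.40%)^7 ≈ €128,235.86.
Price-level factor over 7 years: 1.0350 × 1.035 × 1.0410 × 1.0737 × 1.0700 × 1.0460 × 1.009 ≈ 1.3521379765.
Dividing the nominal maturity value by the price-level factor gives the value in today's money.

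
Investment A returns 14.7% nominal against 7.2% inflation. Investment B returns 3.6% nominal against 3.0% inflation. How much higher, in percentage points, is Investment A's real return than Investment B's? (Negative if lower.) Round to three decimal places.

Investment A real return: 1.147/1.072 − 1 = 6.9963%.
Investment B real return: 1.036/1.030 − 1 = 0.5825%.
Difference: 6.9963 − 0.5825 = 6.4138 pp.

6.414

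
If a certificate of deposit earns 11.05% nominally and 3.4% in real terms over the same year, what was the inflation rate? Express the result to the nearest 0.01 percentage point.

7.40%

From (1+r_nom) = (1+r_real)(1+π), we get 1+π = (1 + 11.05%)/(1 + 3.4%) = 1.1105/1.034 ≈ 1.07398.
So π ≈ 7.3985%.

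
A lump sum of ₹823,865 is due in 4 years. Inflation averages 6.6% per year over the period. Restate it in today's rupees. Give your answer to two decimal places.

₹638,009.63

Price-level factor over 4 years: (1 + 6.6%)^4 ≈ 1.2913049587.
Purchasing power today: ₹823,865 divided by that factor.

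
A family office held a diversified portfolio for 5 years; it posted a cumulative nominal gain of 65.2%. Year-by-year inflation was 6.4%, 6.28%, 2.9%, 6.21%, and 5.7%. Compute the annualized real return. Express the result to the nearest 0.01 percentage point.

4.81%

Cumulative inflation factor: 1.064 × 1.0628 × 1.029 × 1.0621 × 1.057 ≈ 1.30632.
Nominal growth factor: 1.65200. Real growth factor = 1.65200 / 1.30632 ≈ 1.26462.
Annualized: 1.26462^(1/5) − 1 ≈ 0.04807.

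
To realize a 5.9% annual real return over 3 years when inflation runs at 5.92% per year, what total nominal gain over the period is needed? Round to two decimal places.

41.13%

Required annual nominal rate: (1+5.9%)(1+5.92%) − 1 = 12.16928%.
Cumulative over 3 years: (1 + 0.1216928)^3 − 1 ≈ 0.41131.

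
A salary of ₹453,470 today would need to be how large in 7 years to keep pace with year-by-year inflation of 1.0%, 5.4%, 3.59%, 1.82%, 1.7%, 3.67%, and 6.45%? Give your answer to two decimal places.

Cumulative price-level factor: 1.010 × 1.054 × 1.0359 × 1.0182 × 1.017 × 1.0367 × 1.0645 ≈ 1.2601801303.
The nominal amount required is ₹453,470 scaled up by that factor.

₹571,453.88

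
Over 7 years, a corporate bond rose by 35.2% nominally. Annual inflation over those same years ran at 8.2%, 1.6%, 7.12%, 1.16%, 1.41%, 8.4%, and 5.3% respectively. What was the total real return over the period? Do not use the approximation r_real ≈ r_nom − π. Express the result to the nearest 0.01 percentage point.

Cumulative inflation factor: 1.082 × 1.016 × 1.0712 × 1.0116 × 1.0141 × 1.084 × 1.053 ≈ 1.37892.
Nominal growth factor: 1.35200. Real growth factor = 1.35200 / 1.37892 ≈ 0.98048.
Total real return ≈ -1.9522%.

-1.95%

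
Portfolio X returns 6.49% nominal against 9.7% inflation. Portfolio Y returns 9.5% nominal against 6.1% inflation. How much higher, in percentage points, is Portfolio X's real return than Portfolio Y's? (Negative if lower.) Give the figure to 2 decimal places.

Portfolio X real return: 1.0649/1.097 − 1 = -2.926%.
Portfolio Y real return: 1.095/1.061 − 1 = 3.205%.
Difference: -2.926 − 3.205 = -6.131 pp.

-6.13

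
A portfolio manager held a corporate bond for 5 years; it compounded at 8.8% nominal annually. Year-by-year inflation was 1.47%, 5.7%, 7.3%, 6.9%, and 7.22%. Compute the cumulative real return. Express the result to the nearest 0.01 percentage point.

15.58%

Cumulative inflation factor: 1.0147 × 1.057 × 1.073 × 1.069 × 1.0722 ≈ 1.31906.
Nominal growth factor: 1.52456. Real growth factor = 1.52456 / 1.31906 ≈ 1.15579.
Total real return ≈ 15.5789%.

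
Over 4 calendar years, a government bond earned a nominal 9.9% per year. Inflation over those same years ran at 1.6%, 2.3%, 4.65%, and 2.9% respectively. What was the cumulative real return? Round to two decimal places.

Cumulative inflation factor: 1.016 × 1.023 × 1.0465 × 1.029 ≈ 1.11924.
Nominal growth factor: 1.45878. Real growth factor = 1.45878 / 1.11924 ≈ 1.30337.
Total real return ≈ 30.3367%.

30.34%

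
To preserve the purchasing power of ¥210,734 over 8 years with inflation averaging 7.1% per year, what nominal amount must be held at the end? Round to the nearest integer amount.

¥364,796

Cumulative price-level factor: (1+7.1%)^8 ≈ 1.7310745307.
The nominal amount required is ¥210,734 scaled up by that factor.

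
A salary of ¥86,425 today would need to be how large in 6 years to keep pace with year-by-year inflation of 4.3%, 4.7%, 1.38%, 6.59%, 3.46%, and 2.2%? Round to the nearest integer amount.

Cumulative price-level factor: 1.043 × 1.047 × 1.0138 × 1.0659 × 1.0346 × 1.022 ≈ 1.2477371591.
Multiplying ¥86,425 by the price-level factor gives the future nominal sum.

¥107,836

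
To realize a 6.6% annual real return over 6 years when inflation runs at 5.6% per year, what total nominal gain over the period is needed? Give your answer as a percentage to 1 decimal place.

Required annual nominal rate: (1+6.6%)(1+5.6%) − 1 = 12.5696%.
Cumulative over 6 years: (1 + 0.125696)^6 − 1 ≈ 1.03482.

103.5%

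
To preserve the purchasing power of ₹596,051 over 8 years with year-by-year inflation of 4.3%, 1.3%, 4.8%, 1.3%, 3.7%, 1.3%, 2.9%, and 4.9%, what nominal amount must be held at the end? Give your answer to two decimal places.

Cumulative price-level factor: 1.043 × 1.013 × 1.048 × 1.013 × 1.037 × 1.013 × 1.029 × 1.049 ≈ 1.2718724099.
Multiplying ₹596,051 by the price-level factor gives the future nominal sum.

₹758,100.82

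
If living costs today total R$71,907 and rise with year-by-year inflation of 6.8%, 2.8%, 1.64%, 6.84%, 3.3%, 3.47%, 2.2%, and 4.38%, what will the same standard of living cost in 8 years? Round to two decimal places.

Cumulative price-level factor: 1.068 × 1.028 × 1.0164 × 1.0684 × 1.033 × 1.0347 × 1.022 × 1.0438 ≈ 1.3593956066.
The nominal amount required is R$71,907 scaled up by that factor.

R$97,750.06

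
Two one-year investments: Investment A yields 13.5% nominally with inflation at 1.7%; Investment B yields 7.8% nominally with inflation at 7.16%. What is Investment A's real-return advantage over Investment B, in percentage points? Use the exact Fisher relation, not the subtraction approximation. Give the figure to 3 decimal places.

Investment A real return: 1.135/1.017 − 1 = 11.6028%.
Investment B real return: 1.078/1.0716 − 1 = 0.5972%.
Difference: 11.6028 − 0.5972 = 11.0056 pp.

11.006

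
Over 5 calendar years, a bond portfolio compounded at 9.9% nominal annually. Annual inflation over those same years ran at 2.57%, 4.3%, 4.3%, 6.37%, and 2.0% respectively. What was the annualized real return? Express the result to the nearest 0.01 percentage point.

Cumulative inflation factor: 1.0257 × 1.043 × 1.043 × 1.0637 × 1.020 ≈ 1.21062.
Nominal growth factor: 1.60320. Real growth factor = 1.60320 / 1.21062 ≈ 1.32428.
Annualized: 1.32428^(1/5) − 1 ≈ 0.05778.

5.78%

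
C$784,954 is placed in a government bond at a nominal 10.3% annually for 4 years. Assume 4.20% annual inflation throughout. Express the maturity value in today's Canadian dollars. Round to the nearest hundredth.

Nominal value at maturity: C$784,954 × (1 + 10.3%)^4 ≈ C$1,161,839.82.
Price-level factor over 4 years: (1 + 4.20%)^4 ≈ 1.1788834637.
Dividing the nominal maturity value by the price-level factor gives the value in today's money.

C$985,542.55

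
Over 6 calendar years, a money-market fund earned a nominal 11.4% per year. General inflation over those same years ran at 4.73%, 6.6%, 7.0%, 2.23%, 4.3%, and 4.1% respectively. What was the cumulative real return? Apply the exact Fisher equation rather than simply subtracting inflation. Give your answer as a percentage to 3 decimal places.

44.140%

Cumulative inflation factor: 1.0473 × 1.066 × 1.070 × 1.0223 × 1.043 × 1.041 ≈ 1.32594.
Nominal growth factor: 1.91122. Real growth factor = 1.91122 / 1.32594 ≈ 1.44140.
Total real return ≈ 44.1404%.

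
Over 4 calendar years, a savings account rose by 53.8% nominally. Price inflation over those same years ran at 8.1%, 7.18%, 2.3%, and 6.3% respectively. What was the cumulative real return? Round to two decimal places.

22.07%

Cumulative inflation factor: 1.081 × 1.0718 × 1.023 × 1.063 ≈ 1.25994.
Nominal growth factor: 1.53800. Real growth factor = 1.53800 / 1.25994 ≈ 1.22070.
Total real return ≈ 22.0697%.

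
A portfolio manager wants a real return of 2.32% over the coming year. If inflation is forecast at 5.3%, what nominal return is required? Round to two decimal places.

7.74%

By the Fisher equation, 1 + r_nom = (1 + 2.32%)(1 + 5.3%) = 1.0232 × 1.053 = 1.0774296.
So r_nom = 7.74296%.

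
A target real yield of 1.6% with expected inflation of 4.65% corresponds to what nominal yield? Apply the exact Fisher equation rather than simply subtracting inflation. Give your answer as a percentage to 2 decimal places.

By the Fisher equation, 1 + r_nom = (1 + 1.6%)(1 + 4.65%) = 1.016 × 1.0465 = 1.063244.
So r_nom = 6.3244%.

6.32%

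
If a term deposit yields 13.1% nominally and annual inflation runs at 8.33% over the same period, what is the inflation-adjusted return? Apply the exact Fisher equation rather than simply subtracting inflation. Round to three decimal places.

Real return via the Fisher equation: (1 + 13.1%)/(1 + 8.33%) − 1 = 1.131/1.0833 − 1 ≈ 0.04403.

4.403%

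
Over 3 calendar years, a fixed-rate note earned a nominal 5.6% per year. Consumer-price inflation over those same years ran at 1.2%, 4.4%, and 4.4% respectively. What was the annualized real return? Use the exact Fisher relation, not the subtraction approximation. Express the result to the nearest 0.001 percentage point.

2.205%

Cumulative inflation factor: 1.012 × 1.044 × 1.044 ≈ 1.10302.
Nominal growth factor: 1.17758. Real growth factor = 1.17758 / 1.10302 ≈ 1.06760.
Annualized: 1.06760^(1/3) − 1 ≈ 0.02205.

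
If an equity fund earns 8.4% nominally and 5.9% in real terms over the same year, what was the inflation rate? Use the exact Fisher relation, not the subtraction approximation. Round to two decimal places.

2.36%

From (1+r_nom) = (1+r_real)(1+π), we get 1+π = (1 + 8.4%)/(1 + 5.9%) = 1.084/1.059 ≈ 1.02361.
So π ≈ 2.3607%.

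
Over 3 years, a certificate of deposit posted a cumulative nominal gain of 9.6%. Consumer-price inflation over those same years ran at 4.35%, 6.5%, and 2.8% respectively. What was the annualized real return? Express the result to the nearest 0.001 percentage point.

Cumulative inflation factor: 1.0435 × 1.065 × 1.028 ≈ 1.14244.
Nominal growth factor: 1.09600. Real growth factor = 1.09600 / 1.14244 ≈ 0.95935.
Annualized: 0.95935^(1/3) − 1 ≈ -0.01374.

-1.374%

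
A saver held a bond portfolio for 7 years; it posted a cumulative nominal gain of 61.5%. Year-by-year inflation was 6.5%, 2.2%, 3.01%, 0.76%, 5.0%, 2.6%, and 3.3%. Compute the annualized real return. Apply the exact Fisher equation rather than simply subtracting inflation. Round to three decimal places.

Cumulative inflation factor: 1.065 × 1.022 × 1.0301 × 1.0076 × 1.050 × 1.026 × 1.033 ≈ 1.25720.
Nominal growth factor: 1.61500. Real growth factor = 1.61500 / 1.25720 ≈ 1.28460.
Annualized: 1.28460^(1/7) − 1 ≈ 0.03643.

3.643%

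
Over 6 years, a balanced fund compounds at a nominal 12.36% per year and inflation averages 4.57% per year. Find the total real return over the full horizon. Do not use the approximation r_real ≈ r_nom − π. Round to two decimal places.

The annual real rate is (1+12.36%)/(1+4.57%) − 1 = 7.4496%.
Compounded over 6 years: (1 + 0.074496)^6 − 1 ≈ 0.53896.

53.90%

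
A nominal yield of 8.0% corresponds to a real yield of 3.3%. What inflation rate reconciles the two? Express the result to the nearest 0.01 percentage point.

4.55%

From (1+r_nom) = (1+r_real)(1+π), we get 1+π = (1 + 8.0%)/(1 + 3.3%) = 1.080/1.033 ≈ 1.04550.
So π ≈ 4.5499%.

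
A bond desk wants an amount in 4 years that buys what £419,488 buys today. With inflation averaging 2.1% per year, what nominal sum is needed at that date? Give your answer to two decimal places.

£455,850.58

Cumulative price-level factor: (1+2.1%)^4 ≈ 1.0866832385.
Multiplying £419,488 by the price-level factor gives the future nominal sum.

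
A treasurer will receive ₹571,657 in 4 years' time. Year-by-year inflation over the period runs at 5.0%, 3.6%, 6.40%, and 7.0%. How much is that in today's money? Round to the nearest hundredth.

Price-level factor over 4 years: 1.050 × 1.036 × 1.0640 × 1.070 = 1.238438544.
Purchasing power today: ₹571,657 divided by that factor.

₹461,594.97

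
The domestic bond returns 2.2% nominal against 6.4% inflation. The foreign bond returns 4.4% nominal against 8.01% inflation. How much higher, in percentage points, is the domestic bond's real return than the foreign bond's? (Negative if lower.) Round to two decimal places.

The domestic bond real return: 1.022/1.064 − 1 = -3.947%.
The foreign bond real return: 1.044/1.0801 − 1 = -3.342%.
Difference: -3.947 − (-3.342) = -0.605 pp.

-0.61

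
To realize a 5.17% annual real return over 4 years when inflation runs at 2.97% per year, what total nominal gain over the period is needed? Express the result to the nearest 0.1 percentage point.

Required annual nominal rate: (1+5.17%)(1+2.97%) − 1 = 8.293549%.
Cumulative over 4 years: (1 + 0.08293549)^4 − 1 ≈ 0.37534.

37.5%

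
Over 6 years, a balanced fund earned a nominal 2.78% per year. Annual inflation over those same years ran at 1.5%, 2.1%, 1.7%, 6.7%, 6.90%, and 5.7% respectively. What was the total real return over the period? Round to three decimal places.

Cumulative inflation factor: 1.015 × 1.021 × 1.017 × 1.067 × 1.0690 × 1.057 ≈ 1.27066.
Nominal growth factor: 1.17883. Real growth factor = 1.17883 / 1.27066 ≈ 0.92773.
Total real return ≈ -7.2270%.

-7.227%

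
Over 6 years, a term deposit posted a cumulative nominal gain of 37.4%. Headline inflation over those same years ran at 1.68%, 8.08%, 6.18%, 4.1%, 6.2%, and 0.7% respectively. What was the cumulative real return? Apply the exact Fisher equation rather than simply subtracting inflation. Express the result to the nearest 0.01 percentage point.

Cumulative inflation factor: 1.0168 × 1.0808 × 1.0618 × 1.041 × 1.062 × 1.007 ≈ 1.29906.
Nominal growth factor: 1.37400. Real growth factor = 1.37400 / 1.29906 ≈ 1.05769.
Total real return ≈ 5.7690%.

5.77%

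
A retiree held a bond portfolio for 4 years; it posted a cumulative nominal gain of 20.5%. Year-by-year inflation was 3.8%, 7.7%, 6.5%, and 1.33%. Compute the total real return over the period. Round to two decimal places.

Cumulative inflation factor: 1.038 × 1.077 × 1.065 × 1.0133 ≈ 1.20643.
Nominal growth factor: 1.20500. Real growth factor = 1.20500 / 1.20643 ≈ 0.99882.
Total real return ≈ -0.1182%.

-0.12%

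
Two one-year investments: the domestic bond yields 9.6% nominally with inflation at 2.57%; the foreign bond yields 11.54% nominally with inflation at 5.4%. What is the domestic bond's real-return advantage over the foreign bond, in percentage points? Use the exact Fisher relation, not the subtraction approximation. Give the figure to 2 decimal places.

The domestic bond real return: 1.096/1.0257 − 1 = 6.854%.
The foreign bond real return: 1.1154/1.054 − 1 = 5.825%.
Difference: 6.854 − 5.825 = 1.029 pp.

1.03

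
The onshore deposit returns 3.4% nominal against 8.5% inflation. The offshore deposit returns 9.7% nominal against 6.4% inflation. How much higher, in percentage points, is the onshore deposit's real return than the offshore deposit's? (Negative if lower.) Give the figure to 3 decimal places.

-7.802

The onshore deposit real return: 1.034/1.085 − 1 = -4.7005%.
The offshore deposit real return: 1.097/1.064 − 1 = 3.1015%.
Difference: -4.7005 − 3.1015 = -7.8020 pp.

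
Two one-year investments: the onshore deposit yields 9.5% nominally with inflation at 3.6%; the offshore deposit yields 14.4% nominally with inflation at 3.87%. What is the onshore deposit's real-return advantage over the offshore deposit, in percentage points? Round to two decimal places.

The onshore deposit real return: 1.095/1.036 − 1 = 5.695%.
The offshore deposit real return: 1.144/1.0387 − 1 = 10.138%.
Difference: 5.695 − 10.138 = -4.443 pp.

-4.44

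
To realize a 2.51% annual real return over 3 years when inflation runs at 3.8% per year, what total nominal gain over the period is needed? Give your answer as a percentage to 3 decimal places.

Required annual nominal rate: (1+2.51%)(1+3.8%) − 1 = 6.40538%.
Cumulative over 3 years: (1 + 0.0640538)^3 − 1 ≈ 0.20473.

20.473%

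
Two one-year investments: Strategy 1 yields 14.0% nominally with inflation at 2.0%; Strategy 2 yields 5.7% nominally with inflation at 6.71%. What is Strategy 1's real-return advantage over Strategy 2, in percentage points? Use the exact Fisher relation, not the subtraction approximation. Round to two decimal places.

12.71

Strategy 1 real return: 1.140/1.020 − 1 = 11.765%.
Strategy 2 real return: 1.057/1.0671 − 1 = -0.946%.
Difference: 11.765 − (-0.946) = 12.711 pp.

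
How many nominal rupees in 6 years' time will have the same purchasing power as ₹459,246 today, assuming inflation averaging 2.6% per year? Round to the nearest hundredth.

₹535,709.75

Cumulative price-level factor: (1+2.6%)^6 ≈ 1.1664984462.
Multiplying ₹459,246 by the price-level factor gives the future nominal sum.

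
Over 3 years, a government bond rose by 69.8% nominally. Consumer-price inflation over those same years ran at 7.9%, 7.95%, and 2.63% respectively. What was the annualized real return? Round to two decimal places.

Cumulative inflation factor: 1.079 × 1.0795 × 1.0263 ≈ 1.19541.
Nominal growth factor: 1.69800. Real growth factor = 1.69800 / 1.19541 ≈ 1.42043.
Annualized: 1.42043^(1/3) − 1 ≈ 0.12410.

12.41%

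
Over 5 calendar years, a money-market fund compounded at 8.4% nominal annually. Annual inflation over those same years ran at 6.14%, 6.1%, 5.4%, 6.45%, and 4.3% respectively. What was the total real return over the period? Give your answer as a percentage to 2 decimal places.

Cumulative inflation factor: 1.0614 × 1.061 × 1.054 × 1.0645 × 1.043 ≈ 1.31785.
Nominal growth factor: 1.49674. Real growth factor = 1.49674 / 1.31785 ≈ 1.13575.
Total real return ≈ 13.5746%.

13.57%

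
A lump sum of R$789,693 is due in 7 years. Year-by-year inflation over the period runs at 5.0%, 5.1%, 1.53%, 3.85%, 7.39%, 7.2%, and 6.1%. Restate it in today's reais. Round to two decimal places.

Price-level factor over 7 years: 1.050 × 1.051 × 1.0153 × 1.0385 × 1.0739 × 1.072 × 1.061 ≈ 1.4212383370.
Purchasing power today: R$789,693 divided by that factor.

R$555,637.28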